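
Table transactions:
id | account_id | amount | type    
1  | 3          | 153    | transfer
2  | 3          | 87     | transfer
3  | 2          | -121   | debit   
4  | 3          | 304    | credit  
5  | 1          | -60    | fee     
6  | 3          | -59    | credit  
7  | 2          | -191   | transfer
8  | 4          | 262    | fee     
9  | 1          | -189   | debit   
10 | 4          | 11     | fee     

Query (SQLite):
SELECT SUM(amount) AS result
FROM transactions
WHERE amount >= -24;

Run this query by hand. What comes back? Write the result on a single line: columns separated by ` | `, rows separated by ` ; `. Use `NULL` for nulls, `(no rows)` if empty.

Rows where amount >= -24 → amount values: [153, 87, 304, 262, 11].
SUM of non-NULL values = 817.

817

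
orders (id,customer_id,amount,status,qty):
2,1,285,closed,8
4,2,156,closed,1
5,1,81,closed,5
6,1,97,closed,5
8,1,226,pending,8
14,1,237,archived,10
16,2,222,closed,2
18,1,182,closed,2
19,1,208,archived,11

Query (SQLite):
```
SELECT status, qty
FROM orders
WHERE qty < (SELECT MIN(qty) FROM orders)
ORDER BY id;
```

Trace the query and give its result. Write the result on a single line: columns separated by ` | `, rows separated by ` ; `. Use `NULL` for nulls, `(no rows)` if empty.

(no rows)

Scalar subquery: MIN(qty) over all orders rows = 1.
Keep rows where qty < that value.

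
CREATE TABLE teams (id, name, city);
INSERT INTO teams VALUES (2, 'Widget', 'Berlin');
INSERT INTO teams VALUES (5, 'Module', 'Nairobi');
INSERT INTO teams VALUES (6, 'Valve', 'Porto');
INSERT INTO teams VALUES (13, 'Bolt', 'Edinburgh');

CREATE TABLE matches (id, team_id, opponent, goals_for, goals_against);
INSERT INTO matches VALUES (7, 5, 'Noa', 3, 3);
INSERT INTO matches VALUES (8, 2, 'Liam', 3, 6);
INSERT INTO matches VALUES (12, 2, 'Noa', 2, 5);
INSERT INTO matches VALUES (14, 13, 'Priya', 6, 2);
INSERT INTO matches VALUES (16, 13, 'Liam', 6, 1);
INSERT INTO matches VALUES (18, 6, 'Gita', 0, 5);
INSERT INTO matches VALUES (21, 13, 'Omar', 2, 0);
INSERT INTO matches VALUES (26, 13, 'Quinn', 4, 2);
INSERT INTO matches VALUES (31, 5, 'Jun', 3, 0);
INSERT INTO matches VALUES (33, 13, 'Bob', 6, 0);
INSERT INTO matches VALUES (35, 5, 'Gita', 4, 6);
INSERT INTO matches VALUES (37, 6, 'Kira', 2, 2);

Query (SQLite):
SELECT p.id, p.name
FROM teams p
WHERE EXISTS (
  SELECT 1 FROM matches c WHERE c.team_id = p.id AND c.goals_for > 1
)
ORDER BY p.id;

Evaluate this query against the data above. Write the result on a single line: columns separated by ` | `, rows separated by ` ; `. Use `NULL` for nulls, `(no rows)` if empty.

2 | Widget ; 5 | Module ; 6 | Valve ; 13 | Bolt

For each teams row, check whether any matches with matching team_id has goals_for > 1.
Keep rows where that is true.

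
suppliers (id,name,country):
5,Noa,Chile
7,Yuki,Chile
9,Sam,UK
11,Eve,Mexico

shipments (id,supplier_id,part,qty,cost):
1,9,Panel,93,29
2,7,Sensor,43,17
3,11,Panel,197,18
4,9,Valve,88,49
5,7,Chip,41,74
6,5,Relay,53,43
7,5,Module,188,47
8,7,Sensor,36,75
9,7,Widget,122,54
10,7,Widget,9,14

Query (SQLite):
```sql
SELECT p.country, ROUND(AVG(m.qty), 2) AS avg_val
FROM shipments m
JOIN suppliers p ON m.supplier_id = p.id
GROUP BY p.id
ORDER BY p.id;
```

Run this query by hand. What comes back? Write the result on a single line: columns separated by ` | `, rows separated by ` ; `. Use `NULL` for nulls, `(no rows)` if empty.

Join each shipments row to its suppliers via supplier_id.
Group joined rows by suppliers.id; compute ROUND(AVG(m.qty), 2) per group.
  5: ids {6, 7} → ROUND(AVG(m.qty), 2)=120.5
  7: ids {2, 5, 8, 9, 10} → ROUND(AVG(m.qty), 2)=50.2
  9: ids {1, 4} → ROUND(AVG(m.qty), 2)=90.5
  11: ids {3} → ROUND(AVG(m.qty), 2)=197

Chile | 120.5 ; Chile | 50.2 ; UK | 90.5 ; Mexico | 197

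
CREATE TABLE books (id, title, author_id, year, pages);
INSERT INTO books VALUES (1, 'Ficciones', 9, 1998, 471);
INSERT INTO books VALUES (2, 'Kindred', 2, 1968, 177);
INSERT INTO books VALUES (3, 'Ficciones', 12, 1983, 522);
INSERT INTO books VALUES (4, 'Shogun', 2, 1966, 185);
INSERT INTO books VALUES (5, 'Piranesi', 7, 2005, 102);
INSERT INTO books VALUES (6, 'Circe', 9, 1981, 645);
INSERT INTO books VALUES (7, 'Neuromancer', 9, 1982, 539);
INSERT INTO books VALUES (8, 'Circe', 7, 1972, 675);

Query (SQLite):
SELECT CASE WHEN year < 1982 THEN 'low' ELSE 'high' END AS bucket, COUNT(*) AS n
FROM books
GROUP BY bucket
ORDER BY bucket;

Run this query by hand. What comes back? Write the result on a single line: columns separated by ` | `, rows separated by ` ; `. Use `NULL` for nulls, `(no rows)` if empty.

high | 4 ; low | 4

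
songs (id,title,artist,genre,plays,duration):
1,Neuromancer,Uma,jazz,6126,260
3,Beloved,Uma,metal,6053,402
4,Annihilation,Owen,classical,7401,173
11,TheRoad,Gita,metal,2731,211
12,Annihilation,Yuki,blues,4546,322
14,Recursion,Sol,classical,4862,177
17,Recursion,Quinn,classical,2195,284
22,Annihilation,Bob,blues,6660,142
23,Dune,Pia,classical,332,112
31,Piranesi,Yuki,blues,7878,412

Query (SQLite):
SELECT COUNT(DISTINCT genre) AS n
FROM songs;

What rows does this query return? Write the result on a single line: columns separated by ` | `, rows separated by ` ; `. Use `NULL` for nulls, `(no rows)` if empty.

Count distinct non-NULL genre values.

4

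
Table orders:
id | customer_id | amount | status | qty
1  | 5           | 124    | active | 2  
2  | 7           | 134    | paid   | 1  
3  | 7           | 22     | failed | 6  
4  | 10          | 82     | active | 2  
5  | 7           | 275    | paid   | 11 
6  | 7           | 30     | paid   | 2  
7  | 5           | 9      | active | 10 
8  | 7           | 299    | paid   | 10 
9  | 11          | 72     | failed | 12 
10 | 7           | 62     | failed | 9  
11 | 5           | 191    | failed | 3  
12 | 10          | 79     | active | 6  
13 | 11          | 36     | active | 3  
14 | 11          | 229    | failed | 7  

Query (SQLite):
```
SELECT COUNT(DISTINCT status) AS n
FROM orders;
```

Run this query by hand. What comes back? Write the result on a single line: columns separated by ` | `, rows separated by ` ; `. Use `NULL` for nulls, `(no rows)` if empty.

Count distinct non-NULL status values.

3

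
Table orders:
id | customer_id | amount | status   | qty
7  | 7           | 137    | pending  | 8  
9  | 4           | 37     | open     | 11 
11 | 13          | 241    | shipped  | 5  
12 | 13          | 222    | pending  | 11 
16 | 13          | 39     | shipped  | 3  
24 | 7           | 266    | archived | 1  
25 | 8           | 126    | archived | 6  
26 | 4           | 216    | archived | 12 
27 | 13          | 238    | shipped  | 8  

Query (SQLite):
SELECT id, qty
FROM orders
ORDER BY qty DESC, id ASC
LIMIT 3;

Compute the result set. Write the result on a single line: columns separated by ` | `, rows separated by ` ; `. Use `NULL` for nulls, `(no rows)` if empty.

Sort by qty desc, tiebreak id asc: (12, id=26), (11, id=9), (11, id=12), (8, id=7), (8, id=27), (6, id=25) …. Take first 3.

26 | 12 ; 9 | 11 ; 12 | 11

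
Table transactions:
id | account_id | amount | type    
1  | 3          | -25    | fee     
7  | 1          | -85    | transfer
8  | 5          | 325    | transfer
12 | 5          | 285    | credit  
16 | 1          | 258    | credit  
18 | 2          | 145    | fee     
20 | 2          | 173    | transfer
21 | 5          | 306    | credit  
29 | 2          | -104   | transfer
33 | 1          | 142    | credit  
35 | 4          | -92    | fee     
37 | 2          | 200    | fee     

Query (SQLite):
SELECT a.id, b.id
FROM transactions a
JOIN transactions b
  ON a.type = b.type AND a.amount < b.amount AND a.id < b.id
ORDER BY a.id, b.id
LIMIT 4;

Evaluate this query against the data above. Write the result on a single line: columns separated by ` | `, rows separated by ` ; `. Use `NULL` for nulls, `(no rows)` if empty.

Pairs (a,b) with same type, a.amount < b.amount, a.id < b.id.
type groups: credit:{12,16,21,33} fee:{1,18,35,37} transfer:{7,8,20,29}
Ordered by (a.id, b.id); first 4.

1 | 18 ; 1 | 37 ; 7 | 8 ; 7 | 20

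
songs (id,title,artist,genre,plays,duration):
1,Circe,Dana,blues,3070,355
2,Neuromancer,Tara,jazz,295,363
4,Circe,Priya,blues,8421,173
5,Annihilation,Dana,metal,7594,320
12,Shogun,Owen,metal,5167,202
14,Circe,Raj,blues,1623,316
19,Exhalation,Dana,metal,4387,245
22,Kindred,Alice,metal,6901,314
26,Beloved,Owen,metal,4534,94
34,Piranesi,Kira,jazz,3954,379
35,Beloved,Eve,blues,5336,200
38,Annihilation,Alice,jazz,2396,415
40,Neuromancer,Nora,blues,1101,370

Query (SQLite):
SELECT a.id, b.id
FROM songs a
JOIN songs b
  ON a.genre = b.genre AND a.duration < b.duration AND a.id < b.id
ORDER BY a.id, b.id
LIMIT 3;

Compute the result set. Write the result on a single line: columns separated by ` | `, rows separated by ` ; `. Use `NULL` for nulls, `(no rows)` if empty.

Pairs (a,b) with same genre, a.duration < b.duration, a.id < b.id.
genre groups: blues:{1,4,14,35,40} jazz:{2,34,38} metal:{5,12,19,22,26}
Ordered by (a.id, b.id); first 3.

1 | 40 ; 2 | 34 ; 2 | 38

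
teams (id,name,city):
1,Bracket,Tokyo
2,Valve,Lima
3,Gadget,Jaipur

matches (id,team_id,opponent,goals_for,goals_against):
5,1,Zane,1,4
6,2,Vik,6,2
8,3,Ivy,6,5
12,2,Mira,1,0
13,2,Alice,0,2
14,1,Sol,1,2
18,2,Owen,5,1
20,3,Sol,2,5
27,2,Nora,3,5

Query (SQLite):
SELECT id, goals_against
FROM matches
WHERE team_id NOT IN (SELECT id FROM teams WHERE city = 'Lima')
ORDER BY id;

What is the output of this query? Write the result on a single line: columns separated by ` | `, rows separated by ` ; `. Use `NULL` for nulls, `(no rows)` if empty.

Inner query: teams.id where city = 'Lima'.
Outer: keep matches rows whose team_id is not in that set.
Inner query → {2}

5 | 4 ; 8 | 5 ; 14 | 2 ; 20 | 5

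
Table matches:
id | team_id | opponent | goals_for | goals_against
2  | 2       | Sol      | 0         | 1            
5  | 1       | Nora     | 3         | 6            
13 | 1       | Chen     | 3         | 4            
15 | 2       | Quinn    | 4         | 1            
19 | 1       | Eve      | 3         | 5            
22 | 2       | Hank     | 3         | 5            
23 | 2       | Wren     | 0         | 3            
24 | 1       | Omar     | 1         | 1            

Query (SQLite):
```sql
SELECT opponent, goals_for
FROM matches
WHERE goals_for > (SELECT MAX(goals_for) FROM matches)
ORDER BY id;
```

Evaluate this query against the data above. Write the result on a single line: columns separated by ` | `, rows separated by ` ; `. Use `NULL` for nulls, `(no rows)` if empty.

Scalar subquery: MAX(goals_for) over all matches rows = 4.
Keep rows where goals_for > that value.

(no rows)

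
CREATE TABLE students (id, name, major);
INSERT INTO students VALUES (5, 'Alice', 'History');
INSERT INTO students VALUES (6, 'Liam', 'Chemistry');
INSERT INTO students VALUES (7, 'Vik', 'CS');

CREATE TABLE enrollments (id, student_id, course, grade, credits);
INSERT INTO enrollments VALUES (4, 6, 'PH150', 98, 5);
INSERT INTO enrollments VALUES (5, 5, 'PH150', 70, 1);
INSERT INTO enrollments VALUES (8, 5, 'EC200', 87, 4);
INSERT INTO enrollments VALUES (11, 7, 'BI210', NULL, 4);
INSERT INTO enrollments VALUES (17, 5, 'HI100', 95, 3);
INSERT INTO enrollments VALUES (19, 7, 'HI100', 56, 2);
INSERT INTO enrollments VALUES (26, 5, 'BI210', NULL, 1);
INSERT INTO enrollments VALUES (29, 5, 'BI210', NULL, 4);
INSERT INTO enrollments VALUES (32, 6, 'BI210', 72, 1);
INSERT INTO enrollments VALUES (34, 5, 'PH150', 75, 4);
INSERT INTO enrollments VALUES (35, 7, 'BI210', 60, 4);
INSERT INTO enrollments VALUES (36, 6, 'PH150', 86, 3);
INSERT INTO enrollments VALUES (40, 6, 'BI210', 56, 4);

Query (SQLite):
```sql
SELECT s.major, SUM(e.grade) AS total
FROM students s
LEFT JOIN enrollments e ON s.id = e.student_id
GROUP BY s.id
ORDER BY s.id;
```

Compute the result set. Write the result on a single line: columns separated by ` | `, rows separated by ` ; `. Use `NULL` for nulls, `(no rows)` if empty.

LEFT JOIN keeps every students row; unmatched ones get NULL for enrollments columns.
Group by students.id and compute SUM(e.grade). SUM over an all-NULL group is NULL.
  5: ids {5, 8, 17, 26, 29, 34} → SUM(e.grade)=327
  6: ids {4, 32, 36, 40} → SUM(e.grade)=312
  7: ids {11, 19, 35} → SUM(e.grade)=116

History | 327 ; Chemistry | 312 ; CS | 116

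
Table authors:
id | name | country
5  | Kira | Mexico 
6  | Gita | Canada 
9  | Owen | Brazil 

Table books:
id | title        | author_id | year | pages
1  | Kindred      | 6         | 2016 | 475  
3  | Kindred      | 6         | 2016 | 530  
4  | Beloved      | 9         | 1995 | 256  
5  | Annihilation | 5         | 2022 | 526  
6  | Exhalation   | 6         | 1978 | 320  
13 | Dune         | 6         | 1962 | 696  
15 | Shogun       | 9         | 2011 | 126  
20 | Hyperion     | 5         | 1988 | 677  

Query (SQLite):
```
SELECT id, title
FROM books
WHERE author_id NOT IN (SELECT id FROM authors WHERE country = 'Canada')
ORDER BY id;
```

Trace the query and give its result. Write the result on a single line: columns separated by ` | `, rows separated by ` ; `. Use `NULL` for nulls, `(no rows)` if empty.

Inner query: authors.id where country = 'Canada'.
Outer: keep books rows whose author_id is not in that set.
Inner query → {6}

4 | Beloved ; 5 | Annihilation ; 15 | Shogun ; 20 | Hyperion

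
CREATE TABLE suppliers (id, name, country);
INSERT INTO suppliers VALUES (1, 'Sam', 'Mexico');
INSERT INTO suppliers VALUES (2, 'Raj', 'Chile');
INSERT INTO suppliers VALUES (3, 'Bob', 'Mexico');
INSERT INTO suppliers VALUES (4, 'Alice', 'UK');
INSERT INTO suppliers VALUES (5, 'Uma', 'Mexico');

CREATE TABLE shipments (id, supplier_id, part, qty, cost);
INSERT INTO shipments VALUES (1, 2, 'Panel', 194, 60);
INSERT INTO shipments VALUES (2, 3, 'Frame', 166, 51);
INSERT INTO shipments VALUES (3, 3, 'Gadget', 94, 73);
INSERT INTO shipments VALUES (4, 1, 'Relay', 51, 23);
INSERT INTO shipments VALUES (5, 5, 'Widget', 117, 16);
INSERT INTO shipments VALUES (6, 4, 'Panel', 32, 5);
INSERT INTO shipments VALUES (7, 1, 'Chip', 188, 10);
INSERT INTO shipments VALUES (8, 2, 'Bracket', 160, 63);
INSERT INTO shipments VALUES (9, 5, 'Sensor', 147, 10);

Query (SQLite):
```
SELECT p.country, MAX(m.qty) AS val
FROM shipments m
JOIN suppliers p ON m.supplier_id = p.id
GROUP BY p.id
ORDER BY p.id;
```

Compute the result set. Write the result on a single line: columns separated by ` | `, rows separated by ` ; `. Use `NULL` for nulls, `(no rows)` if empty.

Join each shipments row to its suppliers via supplier_id.
Group joined rows by suppliers.id; compute MAX(m.qty) per group.
  1: ids {4, 7} → MAX(m.qty)=188
  2: ids {1, 8} → MAX(m.qty)=194
  3: ids {2, 3} → MAX(m.qty)=166
  4: ids {6} → MAX(m.qty)=32
  5: ids {5, 9} → MAX(m.qty)=147

Mexico | 188 ; Chile | 194 ; Mexico | 166 ; UK | 32 ; Mexico | 147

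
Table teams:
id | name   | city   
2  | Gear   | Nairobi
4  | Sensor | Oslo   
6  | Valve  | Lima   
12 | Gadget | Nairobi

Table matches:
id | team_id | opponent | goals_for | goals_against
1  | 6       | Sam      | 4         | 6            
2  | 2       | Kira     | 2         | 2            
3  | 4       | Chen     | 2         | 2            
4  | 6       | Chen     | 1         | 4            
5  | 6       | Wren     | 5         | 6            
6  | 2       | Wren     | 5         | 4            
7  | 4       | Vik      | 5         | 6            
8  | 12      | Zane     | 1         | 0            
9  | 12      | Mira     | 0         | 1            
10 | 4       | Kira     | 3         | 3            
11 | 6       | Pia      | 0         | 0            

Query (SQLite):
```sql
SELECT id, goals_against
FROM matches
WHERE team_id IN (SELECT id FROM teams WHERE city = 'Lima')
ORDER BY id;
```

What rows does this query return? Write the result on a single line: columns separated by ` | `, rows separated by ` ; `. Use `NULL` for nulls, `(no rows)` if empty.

Inner query: teams.id where city = 'Lima'.
Outer: keep matches rows whose team_id is in that set.
Inner query → {6}

1 | 6 ; 4 | 4 ; 5 | 6 ; 11 | 0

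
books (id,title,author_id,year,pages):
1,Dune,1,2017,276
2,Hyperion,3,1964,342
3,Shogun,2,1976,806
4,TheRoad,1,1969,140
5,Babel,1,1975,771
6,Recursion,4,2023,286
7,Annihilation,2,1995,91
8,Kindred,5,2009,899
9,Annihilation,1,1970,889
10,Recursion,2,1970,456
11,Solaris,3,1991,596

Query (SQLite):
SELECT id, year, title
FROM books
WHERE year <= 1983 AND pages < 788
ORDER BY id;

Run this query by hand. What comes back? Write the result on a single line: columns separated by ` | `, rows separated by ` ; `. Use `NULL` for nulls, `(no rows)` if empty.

2 | 1964 | Hyperion ; 4 | 1969 | TheRoad ; 5 | 1975 | Babel ; 10 | 1970 | Recursion

year <= 1983: ids {2, 3, 4, 5, 9, 10}
pages < 788: ids {1, 2, 4, 5, 6, 7, 10, 11}
Combine with AND.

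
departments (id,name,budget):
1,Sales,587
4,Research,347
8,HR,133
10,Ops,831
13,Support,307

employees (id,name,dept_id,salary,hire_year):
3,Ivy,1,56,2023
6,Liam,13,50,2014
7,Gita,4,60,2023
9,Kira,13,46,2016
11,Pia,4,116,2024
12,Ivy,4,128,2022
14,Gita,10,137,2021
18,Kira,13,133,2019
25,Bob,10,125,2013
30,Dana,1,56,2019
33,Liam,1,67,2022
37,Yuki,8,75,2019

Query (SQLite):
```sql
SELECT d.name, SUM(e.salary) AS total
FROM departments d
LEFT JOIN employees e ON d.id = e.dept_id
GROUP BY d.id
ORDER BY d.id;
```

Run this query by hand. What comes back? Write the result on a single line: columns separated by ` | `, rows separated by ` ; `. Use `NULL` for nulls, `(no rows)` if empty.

LEFT JOIN keeps every departments row; unmatched ones get NULL for employees columns.
Group by departments.id and compute SUM(e.salary). SUM over an all-NULL group is NULL.
  1: ids {3, 30, 33} → SUM(e.salary)=179
  4: ids {7, 11, 12} → SUM(e.salary)=304
  8: ids {37} → SUM(e.salary)=75
  10: ids {14, 25} → SUM(e.salary)=262
  13: ids {6, 9, 18} → SUM(e.salary)=229

Sales | 179 ; Research | 304 ; HR | 75 ; Ops | 262 ; Support | 229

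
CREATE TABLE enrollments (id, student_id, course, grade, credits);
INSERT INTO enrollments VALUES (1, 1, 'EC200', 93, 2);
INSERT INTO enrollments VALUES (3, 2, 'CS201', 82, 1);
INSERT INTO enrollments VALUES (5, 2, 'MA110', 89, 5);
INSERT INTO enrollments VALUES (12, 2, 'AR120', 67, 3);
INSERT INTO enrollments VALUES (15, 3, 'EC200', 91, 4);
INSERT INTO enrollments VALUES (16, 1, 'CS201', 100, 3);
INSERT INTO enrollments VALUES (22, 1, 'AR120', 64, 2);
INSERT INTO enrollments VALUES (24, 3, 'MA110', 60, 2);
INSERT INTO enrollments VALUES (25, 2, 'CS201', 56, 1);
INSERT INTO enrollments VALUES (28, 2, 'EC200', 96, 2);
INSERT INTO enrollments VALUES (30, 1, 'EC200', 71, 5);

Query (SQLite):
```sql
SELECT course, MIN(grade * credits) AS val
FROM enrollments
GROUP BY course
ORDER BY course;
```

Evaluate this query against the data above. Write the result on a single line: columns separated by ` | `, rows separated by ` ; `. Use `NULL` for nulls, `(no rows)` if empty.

AR120 | 128 ; CS201 | 56 ; EC200 | 186 ; MA110 | 120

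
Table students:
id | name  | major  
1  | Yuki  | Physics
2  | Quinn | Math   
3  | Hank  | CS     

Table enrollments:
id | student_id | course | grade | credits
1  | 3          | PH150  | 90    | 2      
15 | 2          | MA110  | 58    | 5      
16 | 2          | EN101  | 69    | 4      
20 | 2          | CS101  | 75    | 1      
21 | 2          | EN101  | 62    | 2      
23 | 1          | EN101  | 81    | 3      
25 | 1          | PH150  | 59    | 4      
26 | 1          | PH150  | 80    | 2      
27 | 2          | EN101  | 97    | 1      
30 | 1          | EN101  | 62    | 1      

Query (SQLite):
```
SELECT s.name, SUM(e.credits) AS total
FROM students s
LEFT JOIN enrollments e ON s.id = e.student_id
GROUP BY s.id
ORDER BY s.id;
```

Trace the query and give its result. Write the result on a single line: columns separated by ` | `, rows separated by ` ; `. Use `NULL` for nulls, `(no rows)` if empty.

LEFT JOIN keeps every students row; unmatched ones get NULL for enrollments columns.
Group by students.id and compute SUM(e.credits). SUM over an all-NULL group is NULL.
  1: ids {23, 25, 26, 30} → SUM(e.credits)=10
  2: ids {15, 16, 20, 21, 27} → SUM(e.credits)=13
  3: ids {1} → SUM(e.credits)=2

Yuki | 10 ; Quinn | 13 ; Hank | 2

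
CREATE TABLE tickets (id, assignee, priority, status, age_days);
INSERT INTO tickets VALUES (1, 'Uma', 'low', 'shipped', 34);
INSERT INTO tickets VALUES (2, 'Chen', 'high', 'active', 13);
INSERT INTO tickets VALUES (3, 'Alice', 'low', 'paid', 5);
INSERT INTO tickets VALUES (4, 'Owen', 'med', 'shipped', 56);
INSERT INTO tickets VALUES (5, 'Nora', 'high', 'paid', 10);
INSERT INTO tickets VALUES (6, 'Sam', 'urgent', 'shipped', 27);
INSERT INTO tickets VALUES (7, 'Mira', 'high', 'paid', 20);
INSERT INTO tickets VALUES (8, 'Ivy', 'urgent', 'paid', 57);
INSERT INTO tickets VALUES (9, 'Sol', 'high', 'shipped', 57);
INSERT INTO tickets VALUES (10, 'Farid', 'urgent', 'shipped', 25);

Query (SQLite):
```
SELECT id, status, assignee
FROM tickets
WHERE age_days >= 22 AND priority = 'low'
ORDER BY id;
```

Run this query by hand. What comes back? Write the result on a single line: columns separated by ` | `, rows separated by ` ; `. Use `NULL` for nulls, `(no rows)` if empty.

1 | shipped | Uma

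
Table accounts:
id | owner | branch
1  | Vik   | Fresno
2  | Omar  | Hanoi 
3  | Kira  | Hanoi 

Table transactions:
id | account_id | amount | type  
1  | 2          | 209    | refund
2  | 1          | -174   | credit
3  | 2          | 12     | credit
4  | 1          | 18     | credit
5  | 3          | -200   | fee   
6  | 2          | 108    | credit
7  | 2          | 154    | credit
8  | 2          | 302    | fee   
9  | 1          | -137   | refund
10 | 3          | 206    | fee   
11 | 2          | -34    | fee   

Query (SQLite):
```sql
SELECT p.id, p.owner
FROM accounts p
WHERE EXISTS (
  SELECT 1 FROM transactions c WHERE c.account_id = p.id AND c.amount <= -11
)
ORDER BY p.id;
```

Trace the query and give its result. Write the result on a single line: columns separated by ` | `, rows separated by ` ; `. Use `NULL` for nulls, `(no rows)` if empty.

1 | Vik ; 2 | Omar ; 3 | Kira

For each accounts row, check whether any transactions with matching account_id has amount <= -11.
Keep rows where that is true.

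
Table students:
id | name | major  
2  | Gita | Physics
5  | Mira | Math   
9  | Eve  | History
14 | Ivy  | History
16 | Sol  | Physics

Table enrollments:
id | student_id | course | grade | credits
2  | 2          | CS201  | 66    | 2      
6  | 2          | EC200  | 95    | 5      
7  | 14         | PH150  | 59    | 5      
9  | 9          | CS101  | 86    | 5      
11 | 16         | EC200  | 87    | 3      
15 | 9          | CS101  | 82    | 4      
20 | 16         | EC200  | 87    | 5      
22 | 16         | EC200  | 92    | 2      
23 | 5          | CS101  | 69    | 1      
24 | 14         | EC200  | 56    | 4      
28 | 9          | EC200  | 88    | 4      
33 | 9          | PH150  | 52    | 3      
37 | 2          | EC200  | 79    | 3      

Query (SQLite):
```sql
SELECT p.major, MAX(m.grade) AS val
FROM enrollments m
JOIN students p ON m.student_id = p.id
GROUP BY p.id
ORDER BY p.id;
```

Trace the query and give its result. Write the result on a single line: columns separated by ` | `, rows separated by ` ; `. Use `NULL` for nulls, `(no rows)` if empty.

Join each enrollments row to its students via student_id.
Group joined rows by students.id; compute MAX(m.grade) per group.
  2: ids {2, 6, 37} → MAX(m.grade)=95
  5: ids {23} → MAX(m.grade)=69
  9: ids {9, 15, 28, 33} → MAX(m.grade)=88
  14: ids {7, 24} → MAX(m.grade)=59
  16: ids {11, 20, 22} → MAX(m.grade)=92

Physics | 95 ; Math | 69 ; History | 88 ; History | 59 ; Physics | 92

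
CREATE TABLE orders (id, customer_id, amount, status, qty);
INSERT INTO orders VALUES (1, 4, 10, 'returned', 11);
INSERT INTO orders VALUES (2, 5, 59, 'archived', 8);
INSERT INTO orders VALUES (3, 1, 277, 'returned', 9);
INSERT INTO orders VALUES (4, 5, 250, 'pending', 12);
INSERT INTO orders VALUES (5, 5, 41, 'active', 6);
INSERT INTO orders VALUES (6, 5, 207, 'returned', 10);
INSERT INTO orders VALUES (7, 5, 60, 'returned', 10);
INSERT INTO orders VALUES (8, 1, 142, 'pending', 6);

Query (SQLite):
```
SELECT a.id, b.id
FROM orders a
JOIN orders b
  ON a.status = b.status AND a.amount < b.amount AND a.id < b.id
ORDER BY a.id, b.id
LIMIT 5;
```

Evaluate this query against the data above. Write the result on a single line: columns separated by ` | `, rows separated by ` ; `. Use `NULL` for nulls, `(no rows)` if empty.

1 | 3 ; 1 | 6 ; 1 | 7

Pairs (a,b) with same status, a.amount < b.amount, a.id < b.id.
status groups: active:{5} archived:{2} pending:{4,8} returned:{1,3,6,7}
Ordered by (a.id, b.id); first 5.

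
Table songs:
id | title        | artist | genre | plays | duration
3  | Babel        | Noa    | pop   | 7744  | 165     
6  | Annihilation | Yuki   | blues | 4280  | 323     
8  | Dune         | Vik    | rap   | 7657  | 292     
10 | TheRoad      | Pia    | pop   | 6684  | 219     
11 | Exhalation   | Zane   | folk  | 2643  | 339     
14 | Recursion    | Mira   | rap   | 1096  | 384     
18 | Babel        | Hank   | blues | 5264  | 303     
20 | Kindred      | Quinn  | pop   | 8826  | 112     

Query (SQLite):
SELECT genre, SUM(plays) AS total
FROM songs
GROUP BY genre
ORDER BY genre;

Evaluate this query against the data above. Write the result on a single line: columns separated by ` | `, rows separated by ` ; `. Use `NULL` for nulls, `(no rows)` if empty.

blues | 9544 ; folk | 2643 ; pop | 23254 ; rap | 8753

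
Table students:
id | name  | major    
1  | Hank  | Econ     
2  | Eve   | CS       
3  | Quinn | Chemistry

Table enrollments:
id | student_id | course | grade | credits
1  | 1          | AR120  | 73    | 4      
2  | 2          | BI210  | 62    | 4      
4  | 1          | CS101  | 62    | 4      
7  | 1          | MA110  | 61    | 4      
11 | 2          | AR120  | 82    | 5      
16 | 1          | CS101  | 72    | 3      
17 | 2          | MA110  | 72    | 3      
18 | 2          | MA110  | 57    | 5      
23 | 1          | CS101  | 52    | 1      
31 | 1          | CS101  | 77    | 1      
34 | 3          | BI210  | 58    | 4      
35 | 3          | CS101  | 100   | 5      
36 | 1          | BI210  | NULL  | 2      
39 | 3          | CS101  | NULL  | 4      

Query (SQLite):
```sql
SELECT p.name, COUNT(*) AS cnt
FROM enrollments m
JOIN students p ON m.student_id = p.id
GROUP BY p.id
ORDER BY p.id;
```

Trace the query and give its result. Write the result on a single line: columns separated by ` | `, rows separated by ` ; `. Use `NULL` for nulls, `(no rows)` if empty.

Join each enrollments row to its students via student_id.
Group joined rows by students.id; compute COUNT(*) per group.
  1: ids {1, 4, 7, 16, 23, 31, 36} → COUNT(*)=7
  2: ids {2, 11, 17, 18} → COUNT(*)=4
  3: ids {34, 35, 39} → COUNT(*)=3

Hank | 7 ; Eve | 4 ; Quinn | 3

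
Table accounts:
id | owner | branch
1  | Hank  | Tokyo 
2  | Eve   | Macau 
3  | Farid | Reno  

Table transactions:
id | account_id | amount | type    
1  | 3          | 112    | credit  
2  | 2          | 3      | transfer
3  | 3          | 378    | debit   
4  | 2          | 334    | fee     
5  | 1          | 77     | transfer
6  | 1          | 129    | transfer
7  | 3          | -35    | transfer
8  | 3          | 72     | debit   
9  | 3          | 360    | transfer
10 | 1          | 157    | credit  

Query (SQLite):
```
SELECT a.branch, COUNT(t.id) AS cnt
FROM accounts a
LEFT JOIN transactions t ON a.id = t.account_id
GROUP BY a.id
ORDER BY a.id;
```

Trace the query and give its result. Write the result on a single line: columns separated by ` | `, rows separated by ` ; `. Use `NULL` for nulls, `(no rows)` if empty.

Tokyo | 3 ; Macau | 2 ; Reno | 5

LEFT JOIN keeps every accounts row; unmatched ones get NULL for transactions columns.
Group by accounts.id and compute COUNT(t.id). COUNT(col) of an all-NULL group is 0.
  1: ids {5, 6, 10} → COUNT(t.id)=3
  2: ids {2, 4} → COUNT(t.id)=2
  3: ids {1, 3, 7, 8, 9} → COUNT(t.id)=5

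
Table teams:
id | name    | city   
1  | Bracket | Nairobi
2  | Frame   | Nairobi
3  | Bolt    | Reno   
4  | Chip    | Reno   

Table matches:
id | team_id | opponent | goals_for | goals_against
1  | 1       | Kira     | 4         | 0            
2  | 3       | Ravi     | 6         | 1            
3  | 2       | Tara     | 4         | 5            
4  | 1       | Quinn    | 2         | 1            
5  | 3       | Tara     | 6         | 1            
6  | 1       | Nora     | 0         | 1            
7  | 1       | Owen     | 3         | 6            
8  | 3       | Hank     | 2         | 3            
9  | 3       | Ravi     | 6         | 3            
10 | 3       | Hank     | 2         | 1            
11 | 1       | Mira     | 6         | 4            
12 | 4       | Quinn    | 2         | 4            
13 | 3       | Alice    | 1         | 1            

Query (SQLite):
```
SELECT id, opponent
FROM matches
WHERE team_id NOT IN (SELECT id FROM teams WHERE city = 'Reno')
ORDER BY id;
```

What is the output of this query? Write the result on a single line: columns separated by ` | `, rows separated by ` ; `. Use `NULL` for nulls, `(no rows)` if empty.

1 | Kira ; 3 | Tara ; 4 | Quinn ; 6 | Nora ; 7 | Owen ; 11 | Mira

Inner query: teams.id where city = 'Reno'.
Outer: keep matches rows whose team_id is not in that set.
Inner query → {3, 4}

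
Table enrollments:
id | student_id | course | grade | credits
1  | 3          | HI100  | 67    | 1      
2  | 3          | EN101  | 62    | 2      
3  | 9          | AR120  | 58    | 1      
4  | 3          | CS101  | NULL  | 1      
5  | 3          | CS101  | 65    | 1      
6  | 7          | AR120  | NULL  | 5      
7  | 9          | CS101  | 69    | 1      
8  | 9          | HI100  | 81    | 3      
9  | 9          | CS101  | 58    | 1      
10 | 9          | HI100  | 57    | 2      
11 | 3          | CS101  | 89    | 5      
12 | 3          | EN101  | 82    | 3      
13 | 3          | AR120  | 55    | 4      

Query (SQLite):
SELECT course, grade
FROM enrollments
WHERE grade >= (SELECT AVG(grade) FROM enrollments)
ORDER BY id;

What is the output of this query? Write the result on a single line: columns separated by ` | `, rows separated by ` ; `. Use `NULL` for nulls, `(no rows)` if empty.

Scalar subquery: AVG(grade) over all enrollments rows = 67.545455 (≈; comparison uses full precision).
Keep rows where grade >= that value.

CS101 | 69 ; HI100 | 81 ; CS101 | 89 ; EN101 | 82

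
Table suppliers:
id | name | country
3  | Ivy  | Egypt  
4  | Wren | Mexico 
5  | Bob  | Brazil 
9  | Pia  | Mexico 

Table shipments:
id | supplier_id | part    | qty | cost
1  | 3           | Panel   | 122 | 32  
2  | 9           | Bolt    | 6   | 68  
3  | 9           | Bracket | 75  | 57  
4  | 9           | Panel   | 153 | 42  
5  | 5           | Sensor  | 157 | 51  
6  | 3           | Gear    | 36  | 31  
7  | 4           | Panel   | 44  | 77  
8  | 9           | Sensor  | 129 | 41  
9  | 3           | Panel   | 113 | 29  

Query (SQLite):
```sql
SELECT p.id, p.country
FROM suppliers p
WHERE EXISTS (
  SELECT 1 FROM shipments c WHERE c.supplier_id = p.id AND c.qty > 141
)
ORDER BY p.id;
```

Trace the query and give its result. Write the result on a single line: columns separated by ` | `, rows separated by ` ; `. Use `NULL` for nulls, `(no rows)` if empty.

For each suppliers row, check whether any shipments with matching supplier_id has qty > 141.
Keep rows where that is true.

5 | Brazil ; 9 | Mexico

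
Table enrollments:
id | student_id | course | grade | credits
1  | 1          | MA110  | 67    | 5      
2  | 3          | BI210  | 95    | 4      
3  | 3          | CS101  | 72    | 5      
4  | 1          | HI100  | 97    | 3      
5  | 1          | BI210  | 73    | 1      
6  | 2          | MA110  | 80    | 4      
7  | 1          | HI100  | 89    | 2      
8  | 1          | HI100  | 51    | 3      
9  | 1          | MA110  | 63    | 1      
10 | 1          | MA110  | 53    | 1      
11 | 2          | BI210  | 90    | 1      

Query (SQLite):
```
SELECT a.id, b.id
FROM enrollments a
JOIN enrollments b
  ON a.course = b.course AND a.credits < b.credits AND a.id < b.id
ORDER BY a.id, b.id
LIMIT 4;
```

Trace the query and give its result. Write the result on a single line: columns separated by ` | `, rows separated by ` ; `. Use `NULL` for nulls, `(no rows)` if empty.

7 | 8

Pairs (a,b) with same course, a.credits < b.credits, a.id < b.id.
course groups: BI210:{2,5,11} CS101:{3} HI100:{4,7,8} MA110:{1,6,9,10}
Ordered by (a.id, b.id); first 4.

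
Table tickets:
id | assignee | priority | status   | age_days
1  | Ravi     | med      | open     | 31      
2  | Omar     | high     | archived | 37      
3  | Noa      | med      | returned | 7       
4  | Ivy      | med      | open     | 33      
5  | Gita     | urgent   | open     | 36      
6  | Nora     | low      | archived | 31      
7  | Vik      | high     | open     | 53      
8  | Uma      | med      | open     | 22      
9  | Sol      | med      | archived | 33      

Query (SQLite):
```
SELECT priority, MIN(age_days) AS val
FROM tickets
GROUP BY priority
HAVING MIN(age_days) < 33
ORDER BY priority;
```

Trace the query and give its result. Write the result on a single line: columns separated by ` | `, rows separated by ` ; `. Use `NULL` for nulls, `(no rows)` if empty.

Partition tickets by priority; compute MIN(age_days) within each group.
HAVING: keep groups where MIN(age_days) < 33.
  high: ids {2, 7} → MIN(age_days)=37
  low: ids {6} → MIN(age_days)=31
  med: ids {1, 3, 4, 8, 9} → MIN(age_days)=7
  urgent: ids {5} → MIN(age_days)=36

low | 31 ; med | 7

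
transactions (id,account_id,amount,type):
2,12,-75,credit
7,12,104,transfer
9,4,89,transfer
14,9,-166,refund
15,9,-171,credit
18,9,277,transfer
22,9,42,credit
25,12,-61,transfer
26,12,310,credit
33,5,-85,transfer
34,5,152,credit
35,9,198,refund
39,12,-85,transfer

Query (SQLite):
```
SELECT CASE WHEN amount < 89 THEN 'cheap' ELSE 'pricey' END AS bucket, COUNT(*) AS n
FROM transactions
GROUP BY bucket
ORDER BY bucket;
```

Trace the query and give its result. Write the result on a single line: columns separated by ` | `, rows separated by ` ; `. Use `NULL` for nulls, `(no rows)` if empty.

cheap | 7 ; pricey | 6

Bucket rows by amount < 89 → 'cheap' else 'pricey'; count each bucket.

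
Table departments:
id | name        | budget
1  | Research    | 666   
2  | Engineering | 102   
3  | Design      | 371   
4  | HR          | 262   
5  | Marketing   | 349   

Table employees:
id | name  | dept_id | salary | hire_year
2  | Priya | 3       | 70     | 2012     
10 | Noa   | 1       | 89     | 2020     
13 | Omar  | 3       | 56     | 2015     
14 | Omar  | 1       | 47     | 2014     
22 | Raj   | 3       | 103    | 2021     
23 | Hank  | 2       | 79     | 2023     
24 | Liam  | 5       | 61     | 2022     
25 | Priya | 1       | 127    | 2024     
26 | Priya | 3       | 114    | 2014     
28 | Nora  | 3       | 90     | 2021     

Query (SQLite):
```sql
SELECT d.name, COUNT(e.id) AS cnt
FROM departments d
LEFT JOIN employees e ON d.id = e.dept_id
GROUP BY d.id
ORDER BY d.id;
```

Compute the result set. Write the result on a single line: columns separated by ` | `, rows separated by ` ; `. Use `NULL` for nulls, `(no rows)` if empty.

Research | 3 ; Engineering | 1 ; Design | 5 ; HR | 0 ; Marketing | 1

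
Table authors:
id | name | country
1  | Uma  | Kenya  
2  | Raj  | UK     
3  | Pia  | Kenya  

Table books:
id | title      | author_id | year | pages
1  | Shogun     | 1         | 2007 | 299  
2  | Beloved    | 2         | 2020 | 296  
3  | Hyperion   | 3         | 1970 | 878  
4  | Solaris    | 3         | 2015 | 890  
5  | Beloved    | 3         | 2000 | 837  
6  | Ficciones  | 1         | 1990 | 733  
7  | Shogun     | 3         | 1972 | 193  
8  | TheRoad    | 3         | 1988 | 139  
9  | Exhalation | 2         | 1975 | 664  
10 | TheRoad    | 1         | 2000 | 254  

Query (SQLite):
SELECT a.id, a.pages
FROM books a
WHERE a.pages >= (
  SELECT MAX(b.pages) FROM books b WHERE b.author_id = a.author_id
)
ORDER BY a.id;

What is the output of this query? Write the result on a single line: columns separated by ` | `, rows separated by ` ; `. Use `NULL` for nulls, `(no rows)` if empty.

For each books row a, compute MAX(pages) over rows sharing a.author_id.
Keep row a if a.pages >= that per-group MAX.
  author_id=1: MAX(pages) = 733
  author_id=2: MAX(pages) = 664
  author_id=3: MAX(pages) = 890

4 | 890 ; 6 | 733 ; 9 | 664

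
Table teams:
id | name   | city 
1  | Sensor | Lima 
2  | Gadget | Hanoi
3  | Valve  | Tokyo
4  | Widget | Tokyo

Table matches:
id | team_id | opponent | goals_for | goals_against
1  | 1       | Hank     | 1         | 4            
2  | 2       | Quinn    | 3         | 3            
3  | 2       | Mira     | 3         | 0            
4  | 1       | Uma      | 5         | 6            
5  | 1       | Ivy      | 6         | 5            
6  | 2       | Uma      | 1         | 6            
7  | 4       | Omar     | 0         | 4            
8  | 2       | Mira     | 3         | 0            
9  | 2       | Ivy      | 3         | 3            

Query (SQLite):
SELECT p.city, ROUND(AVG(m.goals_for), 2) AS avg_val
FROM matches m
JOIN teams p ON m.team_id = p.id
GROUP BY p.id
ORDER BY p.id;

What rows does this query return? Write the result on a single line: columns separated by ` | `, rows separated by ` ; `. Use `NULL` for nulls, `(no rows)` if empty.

Lima | 4 ; Hanoi | 2.6 ; Tokyo | 0

Join each matches row to its teams via team_id.
Group joined rows by teams.id; compute ROUND(AVG(m.goals_for), 2) per group.
  1: ids {1, 4, 5} → ROUND(AVG(m.goals_for), 2)=4
  2: ids {2, 3, 6, 8, 9} → ROUND(AVG(m.goals_for), 2)=2.6
  4: ids {7} → ROUND(AVG(m.goals_for), 2)=0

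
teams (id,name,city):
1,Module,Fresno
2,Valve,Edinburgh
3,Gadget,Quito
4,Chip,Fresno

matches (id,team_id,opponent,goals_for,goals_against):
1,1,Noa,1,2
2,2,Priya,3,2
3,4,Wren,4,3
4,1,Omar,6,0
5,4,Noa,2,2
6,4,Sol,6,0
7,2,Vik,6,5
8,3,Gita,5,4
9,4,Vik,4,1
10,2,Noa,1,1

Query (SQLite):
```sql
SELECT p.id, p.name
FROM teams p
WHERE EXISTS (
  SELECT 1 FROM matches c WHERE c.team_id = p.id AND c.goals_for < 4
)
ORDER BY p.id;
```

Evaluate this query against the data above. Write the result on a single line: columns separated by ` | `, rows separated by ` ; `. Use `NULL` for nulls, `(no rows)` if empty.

For each teams row, check whether any matches with matching team_id has goals_for < 4.
Keep rows where that is true.

1 | Module ; 2 | Valve ; 4 | Chip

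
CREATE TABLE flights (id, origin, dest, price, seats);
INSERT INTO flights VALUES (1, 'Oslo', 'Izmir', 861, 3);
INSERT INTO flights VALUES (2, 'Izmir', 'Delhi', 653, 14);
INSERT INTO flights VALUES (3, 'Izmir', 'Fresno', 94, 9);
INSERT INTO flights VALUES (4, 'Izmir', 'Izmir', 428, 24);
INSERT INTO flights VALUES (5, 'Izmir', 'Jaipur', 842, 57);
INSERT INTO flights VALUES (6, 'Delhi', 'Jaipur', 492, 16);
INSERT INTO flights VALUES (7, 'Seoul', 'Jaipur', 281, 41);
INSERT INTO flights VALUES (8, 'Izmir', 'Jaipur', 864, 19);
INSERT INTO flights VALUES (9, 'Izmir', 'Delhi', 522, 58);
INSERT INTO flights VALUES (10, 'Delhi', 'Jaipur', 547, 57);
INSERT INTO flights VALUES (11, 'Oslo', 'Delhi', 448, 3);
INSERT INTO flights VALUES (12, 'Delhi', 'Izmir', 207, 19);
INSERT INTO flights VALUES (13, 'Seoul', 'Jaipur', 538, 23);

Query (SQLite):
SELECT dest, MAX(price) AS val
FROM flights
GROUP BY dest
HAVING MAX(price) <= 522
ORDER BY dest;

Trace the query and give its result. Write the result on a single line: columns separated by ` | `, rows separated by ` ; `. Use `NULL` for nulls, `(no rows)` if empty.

Fresno | 94

Partition flights by dest; compute MAX(price) within each group.
HAVING: keep groups where MAX(price) <= 522.
  Delhi: ids {2, 9, 11} → MAX(price)=653
  Fresno: ids {3} → MAX(price)=94
  Izmir: ids {1, 4, 12} → MAX(price)=861
  Jaipur: ids {5, 6, 7, 8, 10, 13} → MAX(price)=864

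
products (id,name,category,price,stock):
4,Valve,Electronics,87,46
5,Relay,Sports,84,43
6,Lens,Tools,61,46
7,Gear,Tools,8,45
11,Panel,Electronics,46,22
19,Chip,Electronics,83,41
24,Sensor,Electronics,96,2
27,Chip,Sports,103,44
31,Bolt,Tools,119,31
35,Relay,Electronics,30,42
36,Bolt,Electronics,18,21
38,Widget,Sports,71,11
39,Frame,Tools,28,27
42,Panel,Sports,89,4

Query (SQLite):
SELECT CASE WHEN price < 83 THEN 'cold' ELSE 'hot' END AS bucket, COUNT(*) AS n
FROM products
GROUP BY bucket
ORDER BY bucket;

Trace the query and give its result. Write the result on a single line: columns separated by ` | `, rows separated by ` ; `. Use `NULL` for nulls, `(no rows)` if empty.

Bucket rows by price < 83 → 'cold' else 'hot'; count each bucket.

cold | 7 ; hot | 7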